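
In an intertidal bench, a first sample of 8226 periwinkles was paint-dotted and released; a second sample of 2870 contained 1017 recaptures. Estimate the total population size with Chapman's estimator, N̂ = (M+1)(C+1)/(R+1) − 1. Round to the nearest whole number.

N ≈ 23,201

N̂ = (8226+1)(2870+1)/(1017+1) − 1 = 8227·2871/1018 − 1
= 23619717/1018 − 1 ≈ 23202.1 − 1 ≈ 23201.1 → 23201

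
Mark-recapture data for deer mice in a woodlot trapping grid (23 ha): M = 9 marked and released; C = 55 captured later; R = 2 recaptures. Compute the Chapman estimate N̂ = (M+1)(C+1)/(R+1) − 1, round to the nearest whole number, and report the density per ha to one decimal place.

N̂ = 10·56/3 − 1 = 560/3 − 1 ≈ 185.7 → 186
Density = N̂ / area = 186 / 23 ≈ 8.09 → 8.1 per ha

density ≈ 8.1 deer mice per ha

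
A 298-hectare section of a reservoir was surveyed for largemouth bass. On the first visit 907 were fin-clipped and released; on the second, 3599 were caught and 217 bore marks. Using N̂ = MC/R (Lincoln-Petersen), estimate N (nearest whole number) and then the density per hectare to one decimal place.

density ≈ 50.5 largemouth bass per hectare

N̂ = 907·3599/217 = 3264293/217 ≈ 15042.8 → 15043
Density = N̂ / area = 15043 / 298 ≈ 50.48 → 50.5 per hectare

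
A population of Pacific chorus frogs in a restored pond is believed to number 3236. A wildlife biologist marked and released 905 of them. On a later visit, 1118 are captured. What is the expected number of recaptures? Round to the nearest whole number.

expected recaptures ≈ 313

Expected recaptures E[R] = M·C / N.
E[R] = 905 × 1118 / 3236 = 1011790 / 3236 ≈ 312.7 → 313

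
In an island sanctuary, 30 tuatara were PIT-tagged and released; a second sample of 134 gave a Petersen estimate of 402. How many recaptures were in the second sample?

R = 10

From N = M·C/R: R = M·C / N = 30·134 / 402 = 4020 / 402 = 10.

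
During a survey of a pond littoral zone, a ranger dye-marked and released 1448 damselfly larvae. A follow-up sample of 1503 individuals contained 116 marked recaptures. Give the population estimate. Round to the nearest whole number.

N ≈ 18,762

N = (1448 × 1503) / 116 = 2176344 / 116 ≈ 18761.6 → 18762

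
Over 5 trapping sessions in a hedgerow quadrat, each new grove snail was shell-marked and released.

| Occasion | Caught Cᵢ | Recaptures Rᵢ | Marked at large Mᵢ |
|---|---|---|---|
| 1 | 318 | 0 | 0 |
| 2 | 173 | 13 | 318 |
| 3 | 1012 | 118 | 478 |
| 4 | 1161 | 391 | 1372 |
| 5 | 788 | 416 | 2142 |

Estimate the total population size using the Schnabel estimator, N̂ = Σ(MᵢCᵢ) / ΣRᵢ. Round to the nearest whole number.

N ≈ 4072

Σ MᵢCᵢ = 0·318 + 318·173 + 478·1012 + 1372·1161 + 2142·788 = 0 + 55014 + 483736 + 1592892 + 1687896 = 3819538
Σ Rᵢ = 0 + 13 + 118 + 391 + 416 = 938
N̂ = 3819538 / 938 ≈ 4072.0 → 4072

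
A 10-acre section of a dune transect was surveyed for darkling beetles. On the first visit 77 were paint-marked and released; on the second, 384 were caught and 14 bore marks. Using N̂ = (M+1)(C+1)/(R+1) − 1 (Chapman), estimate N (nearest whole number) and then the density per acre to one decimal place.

N̂ = 78·385/15 − 1 = 30030/15 − 1 = 2001
Density = N̂ / area = 2001 / 10 ≈ 200.10 → 200.1 per acre

density ≈ 200.1 darkling beetles per acre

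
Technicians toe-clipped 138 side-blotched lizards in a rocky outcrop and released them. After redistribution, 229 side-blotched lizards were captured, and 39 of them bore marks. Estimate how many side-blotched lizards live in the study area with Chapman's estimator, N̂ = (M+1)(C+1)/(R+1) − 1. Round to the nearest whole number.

N̂ = (138+1)(229+1)/(39+1) − 1 = 139·230/40 − 1
= 31970/40 − 1 ≈ 799.2 − 1 ≈ 798.2 → 798

N ≈ 798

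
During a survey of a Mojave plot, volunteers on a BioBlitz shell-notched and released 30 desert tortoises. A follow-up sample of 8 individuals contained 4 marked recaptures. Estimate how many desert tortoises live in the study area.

Lincoln-Petersen assumes M/N = R/C, so N = M·C / R.
N = (30 × 8) / 4 = 240 / 4 = 60

N = 60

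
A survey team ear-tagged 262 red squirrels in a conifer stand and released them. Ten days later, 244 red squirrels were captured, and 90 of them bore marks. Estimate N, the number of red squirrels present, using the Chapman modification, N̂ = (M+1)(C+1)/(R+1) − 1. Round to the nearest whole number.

N ≈ 707

N̂ = (262+1)(244+1)/(90+1) − 1 = 263·245/91 − 1
= 64435/91 − 1 ≈ 708.1 − 1 ≈ 707.1 → 707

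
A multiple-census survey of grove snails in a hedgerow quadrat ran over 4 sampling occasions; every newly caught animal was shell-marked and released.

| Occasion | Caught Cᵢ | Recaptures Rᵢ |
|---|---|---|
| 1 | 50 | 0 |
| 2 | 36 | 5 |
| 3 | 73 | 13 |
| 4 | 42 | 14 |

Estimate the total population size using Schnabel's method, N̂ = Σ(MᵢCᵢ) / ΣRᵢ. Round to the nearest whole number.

N ≈ 426

Marked at large before each occasion: Mᵢ = Σⱼ<ᵢ (Cⱼ − Rⱼ) → M1=0, M2=50, M3=81, M4=141
Σ MᵢCᵢ = 0·50 + 50·36 + 81·73 + 141·42 = 0 + 1800 + 5913 + 5922 = 13635
Σ Rᵢ = 0 + 5 + 13 + 14 = 32
N̂ = 13635 / 32 ≈ 426.1 → 426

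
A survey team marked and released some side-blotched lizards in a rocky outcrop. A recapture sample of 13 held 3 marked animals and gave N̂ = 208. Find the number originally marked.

M = 48

From N = M·C/R: M = N·R / C = 208·3 / 13 = 624 / 13 = 48.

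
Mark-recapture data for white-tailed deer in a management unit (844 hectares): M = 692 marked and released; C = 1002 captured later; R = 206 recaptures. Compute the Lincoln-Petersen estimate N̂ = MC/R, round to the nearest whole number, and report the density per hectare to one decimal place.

density ≈ 4.0 white-tailed deer per hectare

N̂ = 692·1002/206 = 693384/206 ≈ 3365.9 → 3366
Density = N̂ / area = 3366 / 844 ≈ 3.99 → 4.0 per hectare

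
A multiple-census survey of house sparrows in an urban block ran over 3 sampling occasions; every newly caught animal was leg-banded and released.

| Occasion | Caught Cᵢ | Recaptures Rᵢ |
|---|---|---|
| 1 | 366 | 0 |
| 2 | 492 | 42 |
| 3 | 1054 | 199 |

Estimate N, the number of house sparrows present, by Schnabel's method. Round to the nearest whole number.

Marked at large before each occasion: Mᵢ = Σⱼ<ᵢ (Cⱼ − Rⱼ) → M1=0, M2=366, M3=816
Σ MᵢCᵢ = 0·366 + 366·492 + 816·1054 = 0 + 180072 + 860064 = 1040136
Σ Rᵢ = 0 + 42 + 199 = 241
N̂ = 1040136 / 241 ≈ 4315.9 → 4316

N ≈ 4316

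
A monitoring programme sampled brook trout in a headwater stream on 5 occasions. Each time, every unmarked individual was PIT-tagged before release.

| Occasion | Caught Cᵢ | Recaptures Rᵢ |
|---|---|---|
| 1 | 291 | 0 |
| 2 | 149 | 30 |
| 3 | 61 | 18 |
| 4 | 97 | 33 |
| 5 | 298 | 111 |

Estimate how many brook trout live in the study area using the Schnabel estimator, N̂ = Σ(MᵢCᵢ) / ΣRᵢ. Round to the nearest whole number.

Marked at large before each occasion: Mᵢ = Σⱼ<ᵢ (Cⱼ − Rⱼ) → M1=0, M2=291, M3=410, M4=453, M5=517
Σ MᵢCᵢ = 0·291 + 291·149 + 410·61 + 453·97 + 517·298 = 0 + 43359 + 25010 + 43941 + 154066 = 266376
Σ Rᵢ = 0 + 30 + 18 + 33 + 111 = 192
N̂ = 266376 / 192 ≈ 1387.4 → 1387

N ≈ 1387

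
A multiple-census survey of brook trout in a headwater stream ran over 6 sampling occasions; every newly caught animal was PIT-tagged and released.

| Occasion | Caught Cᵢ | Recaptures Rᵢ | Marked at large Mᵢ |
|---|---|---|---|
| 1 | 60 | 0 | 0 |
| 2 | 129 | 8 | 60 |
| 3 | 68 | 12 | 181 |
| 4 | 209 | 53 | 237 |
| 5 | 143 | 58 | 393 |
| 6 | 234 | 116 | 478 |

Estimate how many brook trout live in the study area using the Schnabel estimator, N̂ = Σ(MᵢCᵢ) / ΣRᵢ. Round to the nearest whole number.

Σ MᵢCᵢ = 0·60 + 60·129 + 181·68 + 237·209 + 393·143 + 478·234 = 0 + 7740 + 12308 + 49533 + 56199 + 111852 = 237632
Σ Rᵢ = 0 + 8 + 12 + 53 + 58 + 116 = 247
N̂ = 237632 / 247 ≈ 962.1 → 962

N ≈ 962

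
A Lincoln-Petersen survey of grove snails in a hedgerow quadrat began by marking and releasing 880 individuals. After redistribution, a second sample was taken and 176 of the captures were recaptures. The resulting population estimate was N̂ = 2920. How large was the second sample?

C = 584

From N = M·C/R: C = N·R / M = 2920·176 / 880 = 513920 / 880 = 584.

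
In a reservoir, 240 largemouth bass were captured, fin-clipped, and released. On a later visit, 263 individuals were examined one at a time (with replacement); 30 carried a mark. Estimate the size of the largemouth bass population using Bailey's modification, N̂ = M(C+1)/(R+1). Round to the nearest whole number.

N ≈ 2044

N̂ = 240·(263+1)/(30+1) = 240·264/31 = 63360/31 ≈ 2043.9 → 2044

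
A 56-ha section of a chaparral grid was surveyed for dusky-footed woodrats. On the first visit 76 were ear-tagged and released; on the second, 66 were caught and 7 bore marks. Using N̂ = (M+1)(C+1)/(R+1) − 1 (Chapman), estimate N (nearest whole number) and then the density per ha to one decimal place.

density ≈ 11.5 dusky-footed woodrats per ha

N̂ = 77·67/8 − 1 = 5159/8 − 1 ≈ 643.9 → 644
Density = N̂ / area = 644 / 56 ≈ 11.50 → 11.5 per ha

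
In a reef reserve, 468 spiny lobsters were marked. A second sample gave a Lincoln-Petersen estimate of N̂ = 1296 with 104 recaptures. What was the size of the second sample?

C = 288

From N = M·C/R: C = N·R / M = 1296·104 / 468 = 134784 / 468 = 288.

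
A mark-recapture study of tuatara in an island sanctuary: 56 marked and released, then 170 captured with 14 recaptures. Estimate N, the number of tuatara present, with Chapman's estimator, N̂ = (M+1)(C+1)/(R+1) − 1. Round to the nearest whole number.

N̂ = (56+1)(170+1)/(14+1) − 1 = 57·171/15 − 1
= 9747/15 − 1 ≈ 649.8 − 1 ≈ 648.8 → 649

N ≈ 649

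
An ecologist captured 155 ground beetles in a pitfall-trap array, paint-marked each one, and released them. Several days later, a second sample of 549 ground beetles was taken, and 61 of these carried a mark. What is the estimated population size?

N = (155 × 549) / 61 = 85095 / 61 = 1395

N = 1395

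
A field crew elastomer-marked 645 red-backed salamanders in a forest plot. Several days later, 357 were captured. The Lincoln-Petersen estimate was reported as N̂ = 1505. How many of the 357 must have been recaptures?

From N = M·C/R: R = M·C / N = 645·357 / 1505 = 230265 / 1505 = 153.

R = 153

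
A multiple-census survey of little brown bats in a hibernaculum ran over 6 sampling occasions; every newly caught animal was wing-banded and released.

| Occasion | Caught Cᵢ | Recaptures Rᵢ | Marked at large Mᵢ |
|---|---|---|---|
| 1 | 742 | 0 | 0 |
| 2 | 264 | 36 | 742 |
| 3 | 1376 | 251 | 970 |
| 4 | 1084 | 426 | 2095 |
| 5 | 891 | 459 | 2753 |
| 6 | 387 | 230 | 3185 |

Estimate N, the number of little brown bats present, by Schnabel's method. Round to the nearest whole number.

Σ MᵢCᵢ = 0·742 + 742·264 + 970·1376 + 2095·1084 + 2753·891 + 3185·387 = 0 + 195888 + 1334720 + 2270980 + 2452923 + 1232595 = 7487106
Σ Rᵢ = 0 + 36 + 251 + 426 + 459 + 230 = 1402
N̂ = 7487106 / 1402 ≈ 5340.3 → 5340

N ≈ 5340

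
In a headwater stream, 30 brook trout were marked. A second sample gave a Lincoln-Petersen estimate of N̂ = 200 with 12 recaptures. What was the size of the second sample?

C = 80

From N = M·C/R: C = N·R / M = 200·12 / 30 = 2400 / 30 = 80.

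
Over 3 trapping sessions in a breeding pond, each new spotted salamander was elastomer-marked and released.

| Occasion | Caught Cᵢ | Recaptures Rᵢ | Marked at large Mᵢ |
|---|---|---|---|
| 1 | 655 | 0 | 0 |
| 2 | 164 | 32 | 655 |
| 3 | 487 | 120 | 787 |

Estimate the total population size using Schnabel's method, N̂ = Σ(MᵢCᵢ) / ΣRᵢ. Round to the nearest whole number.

Σ MᵢCᵢ = 0·655 + 655·164 + 787·487 = 0 + 107420 + 383269 = 490689
Σ Rᵢ = 0 + 32 + 120 = 152
N̂ = 490689 / 152 ≈ 3228.2 → 3228

N ≈ 3228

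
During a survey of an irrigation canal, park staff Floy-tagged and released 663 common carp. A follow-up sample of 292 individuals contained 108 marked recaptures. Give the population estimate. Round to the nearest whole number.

N = (663 × 292) / 108 = 193596 / 108 ≈ 1792.6 → 1793

N ≈ 1793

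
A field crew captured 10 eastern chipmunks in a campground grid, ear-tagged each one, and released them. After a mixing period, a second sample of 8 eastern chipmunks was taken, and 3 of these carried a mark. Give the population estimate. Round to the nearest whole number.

N ≈ 27

Lincoln-Petersen assumes M/N = R/C, so N = M·C / R.
N = (10 × 8) / 3 = 80 / 3 ≈ 26.7 → 27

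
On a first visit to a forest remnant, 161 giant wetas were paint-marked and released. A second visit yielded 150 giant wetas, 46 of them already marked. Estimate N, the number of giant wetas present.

N = (161 × 150) / 46 = 24150 / 46 = 525

N = 525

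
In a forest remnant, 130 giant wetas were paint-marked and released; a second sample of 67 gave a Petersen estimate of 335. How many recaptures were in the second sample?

From N = M·C/R: R = M·C / N = 130·67 / 335 = 8710 / 335 = 26.

R = 26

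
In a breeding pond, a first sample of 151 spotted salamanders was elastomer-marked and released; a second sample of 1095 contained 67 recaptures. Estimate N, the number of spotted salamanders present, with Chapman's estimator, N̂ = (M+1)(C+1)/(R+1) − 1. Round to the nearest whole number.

N ≈ 2449

N̂ = (151+1)(1095+1)/(67+1) − 1 = 152·1096/68 − 1
= 166592/68 − 1 ≈ 2449.9 − 1 ≈ 2448.9 → 2449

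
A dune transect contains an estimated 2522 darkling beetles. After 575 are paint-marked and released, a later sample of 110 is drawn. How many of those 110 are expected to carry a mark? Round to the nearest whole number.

expected recaptures ≈ 25

Expected recaptures E[R] = M·C / N.
E[R] = 575 × 110 / 2522 = 63250 / 2522 ≈ 25.1 → 25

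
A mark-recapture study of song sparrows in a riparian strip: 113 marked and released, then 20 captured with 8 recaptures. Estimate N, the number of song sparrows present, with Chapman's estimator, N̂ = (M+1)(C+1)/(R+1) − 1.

N̂ = (113+1)(20+1)/(8+1) − 1 = 114·21/9 − 1
= 2394/9 − 1 = 266 − 1 = 265

N = 265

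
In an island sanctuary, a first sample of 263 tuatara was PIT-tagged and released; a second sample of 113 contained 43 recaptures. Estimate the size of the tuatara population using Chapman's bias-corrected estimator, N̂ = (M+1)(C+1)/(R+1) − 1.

N = 683

N̂ = (263+1)(113+1)/(43+1) − 1 = 264·114/44 − 1
= 30096/44 − 1 = 684 − 1 = 683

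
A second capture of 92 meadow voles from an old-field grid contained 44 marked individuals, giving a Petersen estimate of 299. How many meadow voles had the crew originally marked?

M = 143

From N = M·C/R: M = N·R / C = 299·44 / 92 = 13156 / 92 = 143.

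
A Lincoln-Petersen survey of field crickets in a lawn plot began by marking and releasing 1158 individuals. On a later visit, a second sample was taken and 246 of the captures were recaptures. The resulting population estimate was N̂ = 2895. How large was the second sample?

From N = M·C/R: C = N·R / M = 2895·246 / 1158 = 712170 / 1158 = 615.

C = 615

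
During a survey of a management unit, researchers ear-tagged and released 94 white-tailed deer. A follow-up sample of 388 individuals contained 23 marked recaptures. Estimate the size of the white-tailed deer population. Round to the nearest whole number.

N ≈ 1586

The marked fraction in the recapture sample should equal the marked fraction in the population: 23/388 = 94/N.
N = (94 × 388) / 23 = 36472 / 23 ≈ 1585.7 → 1586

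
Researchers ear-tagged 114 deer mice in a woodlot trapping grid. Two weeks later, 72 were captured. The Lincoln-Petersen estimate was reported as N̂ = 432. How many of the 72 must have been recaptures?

From N = M·C/R: R = M·C / N = 114·72 / 432 = 8208 / 432 = 19.

R = 19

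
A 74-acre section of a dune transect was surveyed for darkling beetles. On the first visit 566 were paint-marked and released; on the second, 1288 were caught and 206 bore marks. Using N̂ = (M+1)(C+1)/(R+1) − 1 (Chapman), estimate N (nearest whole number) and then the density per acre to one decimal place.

N̂ = 567·1289/207 − 1 = 730863/207 − 1 ≈ 3529.7 → 3530
Density = N̂ / area = 3530 / 74 ≈ 47.70 → 47.7 per acre

density ≈ 47.7 darkling beetles per acre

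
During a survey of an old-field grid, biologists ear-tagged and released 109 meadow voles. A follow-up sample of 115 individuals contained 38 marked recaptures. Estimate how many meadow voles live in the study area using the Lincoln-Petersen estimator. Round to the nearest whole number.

N ≈ 330

N = (109 × 115) / 38 = 12535 / 38 ≈ 329.9 → 330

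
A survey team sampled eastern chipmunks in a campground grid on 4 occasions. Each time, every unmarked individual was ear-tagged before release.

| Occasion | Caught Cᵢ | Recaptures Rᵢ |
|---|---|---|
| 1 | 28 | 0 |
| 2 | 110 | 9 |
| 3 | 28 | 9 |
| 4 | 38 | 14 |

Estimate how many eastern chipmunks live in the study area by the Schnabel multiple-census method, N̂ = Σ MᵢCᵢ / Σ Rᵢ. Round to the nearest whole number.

N ≈ 385

Marked at large before each occasion: Mᵢ = Σⱼ<ᵢ (Cⱼ − Rⱼ) → M1=0, M2=28, M3=129, M4=148
Σ MᵢCᵢ = 0·28 + 28·110 + 129·28 + 148·38 = 0 + 3080 + 3612 + 5624 = 12316
Σ Rᵢ = 0 + 9 + 9 + 14 = 32
N̂ = 12316 / 32 ≈ 384.9 → 385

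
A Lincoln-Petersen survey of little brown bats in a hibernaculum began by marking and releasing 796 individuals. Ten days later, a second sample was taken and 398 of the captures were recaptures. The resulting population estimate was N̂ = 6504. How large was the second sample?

C = 3252

From N = M·C/R: C = N·R / M = 6504·398 / 796 = 2588592 / 796 = 3252.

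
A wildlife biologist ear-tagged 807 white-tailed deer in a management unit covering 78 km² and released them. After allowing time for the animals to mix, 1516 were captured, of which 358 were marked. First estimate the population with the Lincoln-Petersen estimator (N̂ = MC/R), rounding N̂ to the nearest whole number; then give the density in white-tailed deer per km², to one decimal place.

N̂ = 807·1516/358 = 1223412/358 ≈ 3417.4 → 3417
Density = N̂ / area = 3417 / 78 ≈ 43.81 → 43.8 per km²

density ≈ 43.8 white-tailed deer per km²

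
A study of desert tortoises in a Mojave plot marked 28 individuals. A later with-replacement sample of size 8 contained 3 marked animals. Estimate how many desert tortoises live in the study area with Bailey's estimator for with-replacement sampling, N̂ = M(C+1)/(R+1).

N̂ = 28·(8+1)/(3+1) = 28·9/4 = 252/4 = 63

N = 63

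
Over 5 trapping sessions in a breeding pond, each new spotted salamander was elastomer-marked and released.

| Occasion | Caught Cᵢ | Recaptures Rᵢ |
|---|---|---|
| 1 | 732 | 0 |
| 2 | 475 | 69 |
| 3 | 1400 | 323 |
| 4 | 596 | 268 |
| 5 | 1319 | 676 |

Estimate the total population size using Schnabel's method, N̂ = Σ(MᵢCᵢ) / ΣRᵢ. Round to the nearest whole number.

N ≈ 4952

Marked at large before each occasion: Mᵢ = Σⱼ<ᵢ (Cⱼ − Rⱼ) → M1=0, M2=732, M3=1138, M4=2215, M5=2543
Σ MᵢCᵢ = 0·732 + 732·475 + 1138·1400 + 2215·596 + 2543·1319 = 0 + 347700 + 1593200 + 1320140 + 3354217 = 6615257
Σ Rᵢ = 0 + 69 + 323 + 268 + 676 = 1336
N̂ = 6615257 / 1336 ≈ 4951.5 → 4952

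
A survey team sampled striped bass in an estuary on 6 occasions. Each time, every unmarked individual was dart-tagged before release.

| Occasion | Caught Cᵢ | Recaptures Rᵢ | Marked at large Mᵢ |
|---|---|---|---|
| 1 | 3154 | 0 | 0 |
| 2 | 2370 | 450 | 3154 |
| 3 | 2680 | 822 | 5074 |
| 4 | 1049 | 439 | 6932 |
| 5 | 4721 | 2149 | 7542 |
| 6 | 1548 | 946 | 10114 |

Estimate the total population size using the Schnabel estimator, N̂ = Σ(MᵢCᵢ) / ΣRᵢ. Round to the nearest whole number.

N ≈ 16,564

Σ MᵢCᵢ = 0·3154 + 3154·2370 + 5074·2680 + 6932·1049 + 7542·4721 + 10114·1548 = 0 + 7474980 + 13598320 + 7271668 + 35605782 + 15656472 = 79607222
Σ Rᵢ = 0 + 450 + 822 + 439 + 2149 + 946 = 4806
N̂ = 79607222 / 4806 ≈ 16564.1 → 16564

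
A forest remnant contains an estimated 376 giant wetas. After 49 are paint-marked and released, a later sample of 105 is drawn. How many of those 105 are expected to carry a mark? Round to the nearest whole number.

expected recaptures ≈ 14

The marked fraction of the population is 49/376, so in a sample of 105 expect C·(M/N) marked.
E[R] = 49 × 105 / 376 = 5145 / 376 ≈ 13.7 → 14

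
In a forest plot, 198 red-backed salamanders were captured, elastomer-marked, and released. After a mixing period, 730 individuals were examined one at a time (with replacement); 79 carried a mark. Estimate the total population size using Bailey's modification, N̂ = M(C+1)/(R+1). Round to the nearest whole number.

N ≈ 1809

N̂ = 198·(730+1)/(79+1) = 198·731/80 = 144738/80 ≈ 1809.2 → 1809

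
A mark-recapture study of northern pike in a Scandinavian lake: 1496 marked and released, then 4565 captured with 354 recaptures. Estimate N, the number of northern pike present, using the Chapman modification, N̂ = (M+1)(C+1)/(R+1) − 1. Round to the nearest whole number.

N ≈ 19,253

N̂ = (1496+1)(4565+1)/(354+1) − 1 = 1497·4566/355 − 1
= 6835302/355 − 1 ≈ 19254.4 − 1 ≈ 19253.4 → 19253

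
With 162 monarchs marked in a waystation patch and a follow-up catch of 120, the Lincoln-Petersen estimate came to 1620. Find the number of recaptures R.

From N = M·C/R: R = M·C / N = 162·120 / 1620 = 19440 / 1620 = 12.

R = 12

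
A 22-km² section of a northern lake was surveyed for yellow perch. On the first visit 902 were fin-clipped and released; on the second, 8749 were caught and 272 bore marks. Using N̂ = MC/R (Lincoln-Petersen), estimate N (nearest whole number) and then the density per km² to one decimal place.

N̂ = 902·8749/272 = 7891598/272 ≈ 29013.2 → 29013
Density = N̂ / area = 29013 / 22 ≈ 1318.77 → 1318.8 per km²

density ≈ 1318.8 yellow perch per km²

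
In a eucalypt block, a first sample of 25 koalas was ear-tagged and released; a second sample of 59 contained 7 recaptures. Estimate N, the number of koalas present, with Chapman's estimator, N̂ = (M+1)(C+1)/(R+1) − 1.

N = 194

N̂ = (25+1)(59+1)/(7+1) − 1 = 26·60/8 − 1
= 1560/8 − 1 = 195 − 1 = 194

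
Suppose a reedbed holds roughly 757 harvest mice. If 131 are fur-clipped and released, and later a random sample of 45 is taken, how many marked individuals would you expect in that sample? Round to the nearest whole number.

Expected recaptures E[R] = M·C / N.
E[R] = 131 × 45 / 757 = 5895 / 757 ≈ 7.8 → 8

expected recaptures ≈ 8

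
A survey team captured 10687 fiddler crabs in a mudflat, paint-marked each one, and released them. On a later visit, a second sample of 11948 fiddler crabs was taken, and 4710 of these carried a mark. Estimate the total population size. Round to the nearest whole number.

The marked fraction in the recapture sample should equal the marked fraction in the population: 4710/11948 = 10687/N.
N = (10687 × 11948) / 4710 = 127688276 / 4710 ≈ 27110.0 → 27110

N ≈ 27,110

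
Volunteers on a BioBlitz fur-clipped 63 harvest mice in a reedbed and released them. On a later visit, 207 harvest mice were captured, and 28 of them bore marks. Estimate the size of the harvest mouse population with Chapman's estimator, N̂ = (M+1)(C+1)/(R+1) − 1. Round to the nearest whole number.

N̂ = (63+1)(207+1)/(28+1) − 1 = 64·208/29 − 1
= 13312/29 − 1 ≈ 459.0 − 1 ≈ 458.0 → 458

N ≈ 458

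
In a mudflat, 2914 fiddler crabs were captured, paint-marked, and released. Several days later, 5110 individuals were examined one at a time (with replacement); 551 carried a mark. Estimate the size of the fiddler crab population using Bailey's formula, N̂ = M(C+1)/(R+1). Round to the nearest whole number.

N ≈ 26,981

N̂ = 2914·(5110+1)/(551+1) = 2914·5111/552 = 14893454/552 ≈ 26980.9 → 26981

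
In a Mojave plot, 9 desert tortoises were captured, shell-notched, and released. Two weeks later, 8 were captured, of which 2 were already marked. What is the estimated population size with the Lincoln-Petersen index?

N = (9 × 8) / 2 = 72 / 2 = 36

N = 36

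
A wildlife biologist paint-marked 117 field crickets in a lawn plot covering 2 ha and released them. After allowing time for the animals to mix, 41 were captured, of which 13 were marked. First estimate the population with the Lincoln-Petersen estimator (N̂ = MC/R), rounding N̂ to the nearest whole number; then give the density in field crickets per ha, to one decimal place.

density ≈ 184.5 field crickets per ha

N̂ = 117·41/13 = 4797/13 = 369
Density = N̂ / area = 369 / 2 ≈ 184.50 → 184.5 per ha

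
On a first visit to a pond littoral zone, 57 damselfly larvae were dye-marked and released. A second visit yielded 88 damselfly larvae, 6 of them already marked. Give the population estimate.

N = 836

Lincoln-Petersen assumes M/N = R/C, so N = M·C / R.
N = (57 × 88) / 6 = 5016 / 6 = 836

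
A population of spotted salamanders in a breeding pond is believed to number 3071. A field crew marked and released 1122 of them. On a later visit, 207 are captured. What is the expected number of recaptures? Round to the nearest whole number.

Expected recaptures E[R] = M·C / N.
E[R] = 1122 × 207 / 3071 = 232254 / 3071 ≈ 75.6 → 76

expected recaptures ≈ 76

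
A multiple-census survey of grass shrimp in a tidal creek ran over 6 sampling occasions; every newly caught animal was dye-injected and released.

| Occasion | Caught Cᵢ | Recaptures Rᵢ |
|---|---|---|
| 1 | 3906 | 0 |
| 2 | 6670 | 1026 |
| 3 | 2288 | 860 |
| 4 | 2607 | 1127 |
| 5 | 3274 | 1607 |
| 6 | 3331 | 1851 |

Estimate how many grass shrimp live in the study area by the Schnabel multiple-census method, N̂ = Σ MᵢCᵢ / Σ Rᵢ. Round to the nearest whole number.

N ≈ 25,400

Marked at large before each occasion: Mᵢ = Σⱼ<ᵢ (Cⱼ − Rⱼ) → M1=0, M2=3906, M3=9550, M4=10978, M5=12458, M6=14125
Σ MᵢCᵢ = 0·3906 + 3906·6670 + 9550·2288 + 10978·2607 + 12458·3274 + 14125·3331 = 0 + 26053020 + 21850400 + 28619646 + 40787492 + 47050375 = 164360933
Σ Rᵢ = 0 + 1026 + 860 + 1127 + 1607 + 1851 = 6471
N̂ = 164360933 / 6471 ≈ 25399.6 → 25400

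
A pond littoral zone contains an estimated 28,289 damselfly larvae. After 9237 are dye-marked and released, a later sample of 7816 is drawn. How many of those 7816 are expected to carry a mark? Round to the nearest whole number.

expected recaptures ≈ 2552

The marked fraction of the population is 9237/28289, so in a sample of 7816 expect C·(M/N) marked.
E[R] = 9237 × 7816 / 28289 = 72196392 / 28289 ≈ 2552.1 → 2552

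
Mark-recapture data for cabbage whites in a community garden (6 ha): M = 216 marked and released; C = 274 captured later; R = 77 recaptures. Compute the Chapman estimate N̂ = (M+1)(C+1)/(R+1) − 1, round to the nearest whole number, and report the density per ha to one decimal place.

density ≈ 127.3 cabbage whites per ha

N̂ = 217·275/78 − 1 = 59675/78 − 1 ≈ 764.1 → 764
Density = N̂ / area = 764 / 6 ≈ 127.33 → 127.3 per ha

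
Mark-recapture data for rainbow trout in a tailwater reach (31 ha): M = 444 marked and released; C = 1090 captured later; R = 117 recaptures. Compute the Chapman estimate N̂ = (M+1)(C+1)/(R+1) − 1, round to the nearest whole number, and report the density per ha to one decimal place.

N̂ = 445·1091/118 − 1 = 485495/118 − 1 ≈ 4113.4 → 4113
Density = N̂ / area = 4113 / 31 ≈ 132.68 → 132.7 per ha

density ≈ 132.7 rainbow trout per ha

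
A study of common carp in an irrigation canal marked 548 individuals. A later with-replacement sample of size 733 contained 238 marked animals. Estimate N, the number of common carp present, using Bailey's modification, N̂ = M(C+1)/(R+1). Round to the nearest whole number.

N ≈ 1683

N̂ = 548·(733+1)/(238+1) = 548·734/239 = 402232/239 ≈ 1683.0 → 1683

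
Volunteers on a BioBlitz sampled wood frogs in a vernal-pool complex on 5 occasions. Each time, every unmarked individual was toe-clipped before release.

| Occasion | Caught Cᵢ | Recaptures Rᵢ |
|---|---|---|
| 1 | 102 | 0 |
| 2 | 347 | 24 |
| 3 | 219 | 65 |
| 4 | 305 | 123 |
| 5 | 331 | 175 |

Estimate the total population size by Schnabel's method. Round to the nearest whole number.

N ≈ 1439

Marked at large before each occasion: Mᵢ = Σⱼ<ᵢ (Cⱼ − Rⱼ) → M1=0, M2=102, M3=425, M4=579, M5=761
Σ MᵢCᵢ = 0·102 + 102·347 + 425·219 + 579·305 + 761·331 = 0 + 35394 + 93075 + 176595 + 251891 = 556955
Σ Rᵢ = 0 + 24 + 65 + 123 + 175 = 387
N̂ = 556955 / 387 ≈ 1439.2 → 1439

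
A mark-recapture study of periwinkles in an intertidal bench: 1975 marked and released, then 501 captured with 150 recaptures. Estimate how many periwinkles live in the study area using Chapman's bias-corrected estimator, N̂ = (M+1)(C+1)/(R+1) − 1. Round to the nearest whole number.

N̂ = (1975+1)(501+1)/(150+1) − 1 = 1976·502/151 − 1
= 991952/151 − 1 ≈ 6569.2 − 1 ≈ 6568.2 → 6568

N ≈ 6568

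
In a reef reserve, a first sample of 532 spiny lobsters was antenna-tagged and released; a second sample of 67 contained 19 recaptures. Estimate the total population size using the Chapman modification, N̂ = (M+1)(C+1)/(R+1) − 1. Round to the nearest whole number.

N̂ = (532+1)(67+1)/(19+1) − 1 = 533·68/20 − 1
= 36244/20 − 1 ≈ 1812.2 − 1 ≈ 1811.2 → 1811

N ≈ 1811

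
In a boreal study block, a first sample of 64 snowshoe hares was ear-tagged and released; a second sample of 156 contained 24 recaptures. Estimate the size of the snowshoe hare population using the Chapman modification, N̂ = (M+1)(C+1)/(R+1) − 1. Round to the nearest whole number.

N̂ = (64+1)(156+1)/(24+1) − 1 = 65·157/25 − 1
= 10205/25 − 1 ≈ 408.2 − 1 ≈ 407.2 → 407

N ≈ 407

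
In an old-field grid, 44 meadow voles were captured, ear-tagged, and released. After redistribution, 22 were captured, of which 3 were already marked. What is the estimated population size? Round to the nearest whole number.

N ≈ 323

If marked individuals mix randomly, R/C ≈ M/N, giving N ≈ M·C/R.
N = (44 × 22) / 3 = 968 / 3 ≈ 322.7 → 323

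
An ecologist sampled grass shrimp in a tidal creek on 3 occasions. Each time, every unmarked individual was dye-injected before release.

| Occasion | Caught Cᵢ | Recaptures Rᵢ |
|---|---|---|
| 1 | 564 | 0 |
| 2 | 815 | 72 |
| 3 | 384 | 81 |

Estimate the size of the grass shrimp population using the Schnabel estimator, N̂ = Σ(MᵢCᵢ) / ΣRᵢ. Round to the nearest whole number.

N ≈ 6285

Marked at large before each occasion: Mᵢ = Σⱼ<ᵢ (Cⱼ − Rⱼ) → M1=0, M2=564, M3=1307
Σ MᵢCᵢ = 0·564 + 564·815 + 1307·384 = 0 + 459660 + 501888 = 961548
Σ Rᵢ = 0 + 72 + 81 = 153
N̂ = 961548 / 153 ≈ 6284.6 → 6285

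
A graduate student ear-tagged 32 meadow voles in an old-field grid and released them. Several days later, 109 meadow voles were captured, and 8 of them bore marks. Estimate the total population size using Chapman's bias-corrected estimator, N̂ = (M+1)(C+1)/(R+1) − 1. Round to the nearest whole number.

N̂ = (32+1)(109+1)/(8+1) − 1 = 33·110/9 − 1
= 3630/9 − 1 ≈ 403.3 − 1 ≈ 402.3 → 402

N ≈ 402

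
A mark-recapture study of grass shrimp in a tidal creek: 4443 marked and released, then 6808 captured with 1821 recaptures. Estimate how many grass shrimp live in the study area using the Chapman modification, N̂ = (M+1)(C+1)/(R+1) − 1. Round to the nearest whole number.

N ≈ 16,607

N̂ = (4443+1)(6808+1)/(1821+1) − 1 = 4444·6809/1822 − 1
= 30259196/1822 − 1 ≈ 16607.7 − 1 ≈ 16606.7 → 16607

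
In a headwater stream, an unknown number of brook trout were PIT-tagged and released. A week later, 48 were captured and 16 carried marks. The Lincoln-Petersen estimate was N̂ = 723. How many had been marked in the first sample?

From N = M·C/R: M = N·R / C = 723·16 / 48 = 11568 / 48 = 241.

M = 241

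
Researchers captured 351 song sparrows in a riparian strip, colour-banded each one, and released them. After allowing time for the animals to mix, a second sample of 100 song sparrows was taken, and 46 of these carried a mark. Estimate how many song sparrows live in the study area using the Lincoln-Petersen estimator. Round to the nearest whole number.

N ≈ 763

N = (351 × 100) / 46 = 35100 / 46 ≈ 763.0 → 763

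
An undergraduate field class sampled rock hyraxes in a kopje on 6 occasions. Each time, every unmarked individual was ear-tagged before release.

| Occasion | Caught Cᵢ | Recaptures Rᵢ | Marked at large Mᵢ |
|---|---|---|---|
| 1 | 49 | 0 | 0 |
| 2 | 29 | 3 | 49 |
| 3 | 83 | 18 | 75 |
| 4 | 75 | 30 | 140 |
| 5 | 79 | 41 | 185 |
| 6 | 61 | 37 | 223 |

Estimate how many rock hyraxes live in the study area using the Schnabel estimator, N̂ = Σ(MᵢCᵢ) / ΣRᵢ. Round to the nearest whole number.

Σ MᵢCᵢ = 0·49 + 49·29 + 75·83 + 140·75 + 185·79 + 223·61 = 0 + 1421 + 6225 + 10500 + 14615 + 13603 = 46364
Σ Rᵢ = 0 + 3 + 18 + 30 + 41 + 37 = 129
N̂ = 46364 / 129 ≈ 359.4 → 359

N ≈ 359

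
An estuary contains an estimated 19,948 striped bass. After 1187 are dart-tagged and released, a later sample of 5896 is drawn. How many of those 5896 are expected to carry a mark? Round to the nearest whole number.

expected recaptures ≈ 351

Expected recaptures E[R] = M·C / N.
E[R] = 1187 × 5896 / 19948 = 6998552 / 19948 ≈ 350.8 → 351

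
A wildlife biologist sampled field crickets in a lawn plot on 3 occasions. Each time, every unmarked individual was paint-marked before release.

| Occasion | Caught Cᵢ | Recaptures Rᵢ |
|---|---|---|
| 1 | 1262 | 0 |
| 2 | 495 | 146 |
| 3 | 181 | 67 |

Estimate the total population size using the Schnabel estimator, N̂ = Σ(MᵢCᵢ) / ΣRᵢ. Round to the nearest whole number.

Marked at large before each occasion: Mᵢ = Σⱼ<ᵢ (Cⱼ − Rⱼ) → M1=0, M2=1262, M3=1611
Σ MᵢCᵢ = 0·1262 + 1262·495 + 1611·181 = 0 + 624690 + 291591 = 916281
Σ Rᵢ = 0 + 146 + 67 = 213
N̂ = 916281 / 213 ≈ 4301.8 → 4302

N ≈ 4302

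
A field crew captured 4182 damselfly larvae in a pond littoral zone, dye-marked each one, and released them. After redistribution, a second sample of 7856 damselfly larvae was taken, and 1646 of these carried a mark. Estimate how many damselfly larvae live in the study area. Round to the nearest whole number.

N ≈ 19,960

Lincoln-Petersen assumes M/N = R/C, so N = M·C / R.
N = (4182 × 7856) / 1646 = 32853792 / 1646 ≈ 19959.8 → 19960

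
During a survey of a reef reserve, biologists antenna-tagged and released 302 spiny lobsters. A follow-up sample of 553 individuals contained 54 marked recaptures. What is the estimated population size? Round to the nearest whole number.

N = (302 × 553) / 54 = 167006 / 54 ≈ 3092.7 → 3093

N ≈ 3093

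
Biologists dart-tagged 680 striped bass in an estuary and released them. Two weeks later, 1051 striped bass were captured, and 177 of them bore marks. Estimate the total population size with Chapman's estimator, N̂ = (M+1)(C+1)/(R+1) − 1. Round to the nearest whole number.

N̂ = (680+1)(1051+1)/(177+1) − 1 = 681·1052/178 − 1
= 716412/178 − 1 ≈ 4024.8 − 1 ≈ 4023.8 → 4024

N ≈ 4024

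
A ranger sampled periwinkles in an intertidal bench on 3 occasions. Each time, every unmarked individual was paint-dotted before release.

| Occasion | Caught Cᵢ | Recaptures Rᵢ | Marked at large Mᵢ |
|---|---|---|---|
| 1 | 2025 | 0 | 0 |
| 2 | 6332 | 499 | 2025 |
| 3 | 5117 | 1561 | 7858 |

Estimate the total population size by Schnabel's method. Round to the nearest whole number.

Σ MᵢCᵢ = 0·2025 + 2025·6332 + 7858·5117 = 0 + 12822300 + 40209386 = 53031686
Σ Rᵢ = 0 + 499 + 1561 = 2060
N̂ = 53031686 / 2060 ≈ 25743.5 → 25744

N ≈ 25,744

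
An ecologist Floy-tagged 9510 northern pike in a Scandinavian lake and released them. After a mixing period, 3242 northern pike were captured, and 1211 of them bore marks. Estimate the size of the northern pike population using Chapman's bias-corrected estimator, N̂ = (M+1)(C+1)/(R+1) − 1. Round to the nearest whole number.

N̂ = (9510+1)(3242+1)/(1211+1) − 1 = 9511·3243/1212 − 1
= 30844173/1212 − 1 ≈ 25449.0 − 1 ≈ 25448.0 → 25448

N ≈ 25,448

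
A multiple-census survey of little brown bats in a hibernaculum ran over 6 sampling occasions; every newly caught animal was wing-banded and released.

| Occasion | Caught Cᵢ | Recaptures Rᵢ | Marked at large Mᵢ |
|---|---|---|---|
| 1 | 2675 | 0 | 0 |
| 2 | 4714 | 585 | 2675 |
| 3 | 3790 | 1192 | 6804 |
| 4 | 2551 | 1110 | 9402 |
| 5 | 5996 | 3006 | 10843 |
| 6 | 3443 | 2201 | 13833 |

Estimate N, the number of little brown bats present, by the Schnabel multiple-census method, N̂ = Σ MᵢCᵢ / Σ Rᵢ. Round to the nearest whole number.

N ≈ 21,624

Σ MᵢCᵢ = 0·2675 + 2675·4714 + 6804·3790 + 9402·2551 + 10843·5996 + 13833·3443 = 0 + 12609950 + 25787160 + 23984502 + 65014628 + 47627019 = 175023259
Σ Rᵢ = 0 + 585 + 1192 + 1110 + 3006 + 2201 = 8094
N̂ = 175023259 / 8094 ≈ 21623.8 → 21624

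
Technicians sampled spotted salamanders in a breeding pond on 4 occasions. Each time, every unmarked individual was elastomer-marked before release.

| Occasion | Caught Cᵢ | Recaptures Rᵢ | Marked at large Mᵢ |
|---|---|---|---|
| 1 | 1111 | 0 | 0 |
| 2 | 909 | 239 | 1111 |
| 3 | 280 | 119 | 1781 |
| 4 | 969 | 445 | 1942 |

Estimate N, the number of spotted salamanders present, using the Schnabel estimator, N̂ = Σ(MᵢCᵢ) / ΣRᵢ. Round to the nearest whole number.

Σ MᵢCᵢ = 0·1111 + 1111·909 + 1781·280 + 1942·969 = 0 + 1009899 + 498680 + 1881798 = 3390377
Σ Rᵢ = 0 + 239 + 119 + 445 = 803
N̂ = 3390377 / 803 ≈ 4222.1 → 4222

N ≈ 4222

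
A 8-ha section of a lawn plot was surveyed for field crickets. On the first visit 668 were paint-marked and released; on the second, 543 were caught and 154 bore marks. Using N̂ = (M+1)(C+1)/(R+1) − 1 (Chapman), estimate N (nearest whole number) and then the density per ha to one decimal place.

N̂ = 669·544/155 − 1 = 363936/155 − 1 ≈ 2347.0 → 2347
Density = N̂ / area = 2347 / 8 ≈ 293.38 → 293.4 per ha

density ≈ 293.4 field crickets per ha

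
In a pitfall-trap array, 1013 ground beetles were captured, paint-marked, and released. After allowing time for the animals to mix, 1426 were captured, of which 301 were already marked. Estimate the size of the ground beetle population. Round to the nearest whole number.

N ≈ 4799

N = (1013 × 1426) / 301 = 1444538 / 301 ≈ 4799.1 → 4799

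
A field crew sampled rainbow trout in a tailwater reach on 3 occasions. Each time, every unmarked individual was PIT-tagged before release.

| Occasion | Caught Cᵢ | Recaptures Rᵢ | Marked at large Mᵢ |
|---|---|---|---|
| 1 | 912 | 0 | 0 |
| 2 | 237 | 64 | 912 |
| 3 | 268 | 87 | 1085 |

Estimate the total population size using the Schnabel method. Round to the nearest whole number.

Σ MᵢCᵢ = 0·912 + 912·237 + 1085·268 = 0 + 216144 + 290780 = 506924
Σ Rᵢ = 0 + 64 + 87 = 151
N̂ = 506924 / 151 ≈ 3357.1 → 3357

N ≈ 3357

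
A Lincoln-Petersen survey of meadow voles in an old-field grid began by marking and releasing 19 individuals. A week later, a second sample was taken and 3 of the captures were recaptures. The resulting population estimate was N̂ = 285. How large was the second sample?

From N = M·C/R: C = N·R / M = 285·3 / 19 = 855 / 19 = 45.

C = 45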